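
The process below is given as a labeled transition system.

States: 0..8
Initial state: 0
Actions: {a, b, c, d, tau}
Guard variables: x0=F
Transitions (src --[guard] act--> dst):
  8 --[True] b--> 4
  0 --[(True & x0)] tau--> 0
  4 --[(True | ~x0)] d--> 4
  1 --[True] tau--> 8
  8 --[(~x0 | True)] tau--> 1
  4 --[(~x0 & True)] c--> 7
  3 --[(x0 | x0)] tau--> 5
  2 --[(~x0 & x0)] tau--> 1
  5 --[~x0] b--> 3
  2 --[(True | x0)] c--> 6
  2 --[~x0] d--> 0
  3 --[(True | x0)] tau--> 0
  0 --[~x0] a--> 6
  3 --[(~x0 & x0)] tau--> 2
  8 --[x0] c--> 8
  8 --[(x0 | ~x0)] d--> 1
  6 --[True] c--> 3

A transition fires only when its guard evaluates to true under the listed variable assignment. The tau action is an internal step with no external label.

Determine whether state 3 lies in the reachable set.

After dropping false guards: 12 live edges.
Layer 0: {0}
Layer 1: {6}  now seen {0,6}
Layer 2: {3}  now seen {0,3,6}
Reachable = {0,3,6}
trace reaching 3: a·c

Answer: REACHABLE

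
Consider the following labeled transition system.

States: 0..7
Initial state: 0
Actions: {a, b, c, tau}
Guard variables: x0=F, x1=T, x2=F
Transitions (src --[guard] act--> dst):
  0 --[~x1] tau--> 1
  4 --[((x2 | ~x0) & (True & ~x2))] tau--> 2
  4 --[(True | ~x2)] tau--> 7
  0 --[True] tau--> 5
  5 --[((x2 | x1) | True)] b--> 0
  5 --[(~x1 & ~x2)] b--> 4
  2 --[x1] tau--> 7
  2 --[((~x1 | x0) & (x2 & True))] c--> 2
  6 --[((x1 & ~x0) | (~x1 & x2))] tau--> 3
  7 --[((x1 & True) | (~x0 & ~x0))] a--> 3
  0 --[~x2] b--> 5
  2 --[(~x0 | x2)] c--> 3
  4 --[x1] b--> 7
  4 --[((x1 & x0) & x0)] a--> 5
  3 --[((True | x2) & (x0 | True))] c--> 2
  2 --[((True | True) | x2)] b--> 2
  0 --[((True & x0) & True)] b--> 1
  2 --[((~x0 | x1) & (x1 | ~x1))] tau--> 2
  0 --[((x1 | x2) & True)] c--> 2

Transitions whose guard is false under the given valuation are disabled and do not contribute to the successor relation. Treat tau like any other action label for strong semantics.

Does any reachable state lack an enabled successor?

R = {0,2,3,5,7}
  0: b→5  c→2  tau→5  [deg 3]
  2: b→2  c→3  tau→2  tau→7  [deg 4]
  3: c→2  [deg 1]
  5: b→0  [deg 1]
  7: a→3  [deg 1]

Answer: DEADLOCK-FREE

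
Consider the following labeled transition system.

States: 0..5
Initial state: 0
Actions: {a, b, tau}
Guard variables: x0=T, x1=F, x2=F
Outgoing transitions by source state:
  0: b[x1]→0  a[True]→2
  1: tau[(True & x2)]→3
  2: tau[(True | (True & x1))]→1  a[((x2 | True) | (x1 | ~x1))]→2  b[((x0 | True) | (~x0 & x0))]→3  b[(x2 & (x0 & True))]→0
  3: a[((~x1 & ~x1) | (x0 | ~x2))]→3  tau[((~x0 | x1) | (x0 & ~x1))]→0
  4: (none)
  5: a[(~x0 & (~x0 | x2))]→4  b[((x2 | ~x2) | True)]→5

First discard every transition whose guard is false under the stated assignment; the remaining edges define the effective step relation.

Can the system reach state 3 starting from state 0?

After dropping false guards: 7 live edges.
depth 0: {0}
depth 1: {2}  total {0,2}
depth 2: {1,3}  total {0,1,2,3}
Reachable = {0,1,2,3}
witness 3: a·b

Answer: REACHABLE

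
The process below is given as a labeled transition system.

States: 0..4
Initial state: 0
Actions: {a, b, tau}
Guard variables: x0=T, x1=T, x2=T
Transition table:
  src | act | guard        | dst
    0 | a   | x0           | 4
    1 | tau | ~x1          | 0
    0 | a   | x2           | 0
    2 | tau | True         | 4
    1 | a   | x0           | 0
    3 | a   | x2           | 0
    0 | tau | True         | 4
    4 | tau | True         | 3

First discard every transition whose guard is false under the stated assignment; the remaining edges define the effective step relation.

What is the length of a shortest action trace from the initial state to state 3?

Answer: 2

Analysis:
Breadth-first toward 3:
  L0 = {0}
  L1 = {4}
  L2 = {3}
first hit 3 at d=2 via a·tau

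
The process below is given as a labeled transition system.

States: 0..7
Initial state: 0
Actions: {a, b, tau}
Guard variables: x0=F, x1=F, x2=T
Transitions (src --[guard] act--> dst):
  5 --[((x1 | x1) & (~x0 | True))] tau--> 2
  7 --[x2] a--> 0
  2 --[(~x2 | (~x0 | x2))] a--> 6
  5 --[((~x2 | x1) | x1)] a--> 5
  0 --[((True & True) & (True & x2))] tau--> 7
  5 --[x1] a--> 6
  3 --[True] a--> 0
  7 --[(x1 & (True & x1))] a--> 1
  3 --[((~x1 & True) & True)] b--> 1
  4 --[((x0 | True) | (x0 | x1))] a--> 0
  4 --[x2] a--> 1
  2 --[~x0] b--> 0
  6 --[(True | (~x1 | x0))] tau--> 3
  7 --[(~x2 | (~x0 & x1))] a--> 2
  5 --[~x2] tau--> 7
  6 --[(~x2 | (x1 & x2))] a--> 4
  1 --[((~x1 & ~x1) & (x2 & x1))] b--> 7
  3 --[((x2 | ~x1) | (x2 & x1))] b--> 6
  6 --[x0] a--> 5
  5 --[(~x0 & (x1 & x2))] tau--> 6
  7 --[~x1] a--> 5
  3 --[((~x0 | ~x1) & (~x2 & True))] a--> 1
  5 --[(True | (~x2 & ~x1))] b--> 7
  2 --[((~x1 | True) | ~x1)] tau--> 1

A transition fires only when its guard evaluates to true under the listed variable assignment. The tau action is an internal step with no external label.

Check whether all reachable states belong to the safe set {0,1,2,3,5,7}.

Answer: INVARIANT HOLDS

Trace:
Safe = {0,1,2,3,5,7}
Reachable = {0,5,7}
  0: ✓
  5: ✓
  7: ✓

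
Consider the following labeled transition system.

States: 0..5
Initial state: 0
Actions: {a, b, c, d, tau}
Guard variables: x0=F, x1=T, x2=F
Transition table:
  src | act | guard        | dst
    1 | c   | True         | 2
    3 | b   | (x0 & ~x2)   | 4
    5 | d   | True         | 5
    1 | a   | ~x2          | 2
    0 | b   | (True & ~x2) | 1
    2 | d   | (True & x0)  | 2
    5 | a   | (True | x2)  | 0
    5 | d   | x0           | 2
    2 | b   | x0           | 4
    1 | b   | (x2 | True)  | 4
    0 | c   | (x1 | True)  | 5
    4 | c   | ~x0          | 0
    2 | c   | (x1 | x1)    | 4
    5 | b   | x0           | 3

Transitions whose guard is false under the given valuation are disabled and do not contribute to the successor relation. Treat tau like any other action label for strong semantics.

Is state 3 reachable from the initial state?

9 transition(s) survive guard evaluation.
Layer 0: {0}
Layer 1: {1,5}  total {0,1,5}
Layer 2: {2,4}  total {0,1,2,4,5}
Reachable = {0,1,2,4,5}

Answer: UNREACHABLE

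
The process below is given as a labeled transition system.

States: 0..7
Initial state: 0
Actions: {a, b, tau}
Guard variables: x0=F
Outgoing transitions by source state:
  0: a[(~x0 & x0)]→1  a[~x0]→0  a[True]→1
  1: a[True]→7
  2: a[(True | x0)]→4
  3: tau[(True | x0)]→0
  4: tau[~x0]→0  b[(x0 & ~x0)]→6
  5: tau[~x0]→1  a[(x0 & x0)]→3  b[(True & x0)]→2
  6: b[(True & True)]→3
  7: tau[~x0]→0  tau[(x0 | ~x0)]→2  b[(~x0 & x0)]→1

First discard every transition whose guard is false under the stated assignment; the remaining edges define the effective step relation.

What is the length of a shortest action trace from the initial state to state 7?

Breadth-first toward 7:
  depth 0: {0}
  depth 1: {1}
  depth 2: {7}
7 enters at depth 2; path a·a

Answer: 2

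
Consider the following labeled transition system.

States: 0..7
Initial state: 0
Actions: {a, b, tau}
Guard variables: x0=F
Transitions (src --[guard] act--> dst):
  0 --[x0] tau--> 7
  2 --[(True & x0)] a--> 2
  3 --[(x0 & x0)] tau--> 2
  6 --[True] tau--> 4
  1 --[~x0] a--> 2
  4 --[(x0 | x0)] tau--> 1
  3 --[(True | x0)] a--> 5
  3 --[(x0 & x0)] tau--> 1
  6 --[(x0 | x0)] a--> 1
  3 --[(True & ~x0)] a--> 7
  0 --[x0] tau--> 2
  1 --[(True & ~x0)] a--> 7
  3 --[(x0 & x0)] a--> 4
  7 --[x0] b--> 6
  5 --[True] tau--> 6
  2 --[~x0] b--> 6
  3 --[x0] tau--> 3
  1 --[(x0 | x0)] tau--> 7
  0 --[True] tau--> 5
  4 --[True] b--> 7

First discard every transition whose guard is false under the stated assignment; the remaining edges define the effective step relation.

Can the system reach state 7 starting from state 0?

After dropping false guards: 9 live edges.
depth 0: {0}
depth 1: {5}  cumulative {0,5}
depth 2: {6}  cumulative {0,5,6}
depth 3: {4}  cumulative {0,4,5,6}
depth 4: {7}  cumulative {0,4,5,6,7}
Reach set: {0,4,5,6,7}
Path to 7: tau·tau·tau·b

Answer: REACHABLE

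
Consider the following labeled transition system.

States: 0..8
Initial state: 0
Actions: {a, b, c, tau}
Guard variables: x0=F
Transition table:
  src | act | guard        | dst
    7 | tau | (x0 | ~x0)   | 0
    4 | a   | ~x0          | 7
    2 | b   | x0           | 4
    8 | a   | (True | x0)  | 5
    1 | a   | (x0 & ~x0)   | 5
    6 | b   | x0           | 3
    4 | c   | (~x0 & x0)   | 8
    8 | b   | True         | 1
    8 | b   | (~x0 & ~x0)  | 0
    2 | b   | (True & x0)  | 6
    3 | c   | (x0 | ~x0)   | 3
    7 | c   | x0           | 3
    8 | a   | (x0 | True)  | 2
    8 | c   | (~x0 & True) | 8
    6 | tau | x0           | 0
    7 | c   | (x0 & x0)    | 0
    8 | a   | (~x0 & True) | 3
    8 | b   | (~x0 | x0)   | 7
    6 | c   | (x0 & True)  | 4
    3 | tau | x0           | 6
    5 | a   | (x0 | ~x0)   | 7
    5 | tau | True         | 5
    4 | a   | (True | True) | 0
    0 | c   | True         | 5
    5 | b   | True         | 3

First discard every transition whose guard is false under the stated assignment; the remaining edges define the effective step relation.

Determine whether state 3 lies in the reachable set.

Guard filter leaves 15 enabled edge(s).
depth 0: {0}
depth 1: {5}  cumulative {0,5}
depth 2: {3,7}  cumulative {0,3,5,7}
R = {0,3,5,7}
witness 3: c·b

Answer: REACHABLE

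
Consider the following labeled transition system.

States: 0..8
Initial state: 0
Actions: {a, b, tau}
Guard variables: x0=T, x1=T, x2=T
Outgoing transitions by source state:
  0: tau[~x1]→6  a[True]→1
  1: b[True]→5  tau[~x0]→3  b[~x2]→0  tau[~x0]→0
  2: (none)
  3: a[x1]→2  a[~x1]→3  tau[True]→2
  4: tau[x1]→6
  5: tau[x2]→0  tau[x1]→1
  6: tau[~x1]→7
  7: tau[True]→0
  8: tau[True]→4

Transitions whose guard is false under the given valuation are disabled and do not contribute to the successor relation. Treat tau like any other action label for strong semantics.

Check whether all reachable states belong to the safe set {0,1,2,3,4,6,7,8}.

Inv-set: {0,1,2,3,4,6,7,8}
Reach set: {0,1,5}
  0: safe
  1: safe
  5: outside
counterexample path to 5: a·b

Answer: INVARIANT VIOLATED at state 5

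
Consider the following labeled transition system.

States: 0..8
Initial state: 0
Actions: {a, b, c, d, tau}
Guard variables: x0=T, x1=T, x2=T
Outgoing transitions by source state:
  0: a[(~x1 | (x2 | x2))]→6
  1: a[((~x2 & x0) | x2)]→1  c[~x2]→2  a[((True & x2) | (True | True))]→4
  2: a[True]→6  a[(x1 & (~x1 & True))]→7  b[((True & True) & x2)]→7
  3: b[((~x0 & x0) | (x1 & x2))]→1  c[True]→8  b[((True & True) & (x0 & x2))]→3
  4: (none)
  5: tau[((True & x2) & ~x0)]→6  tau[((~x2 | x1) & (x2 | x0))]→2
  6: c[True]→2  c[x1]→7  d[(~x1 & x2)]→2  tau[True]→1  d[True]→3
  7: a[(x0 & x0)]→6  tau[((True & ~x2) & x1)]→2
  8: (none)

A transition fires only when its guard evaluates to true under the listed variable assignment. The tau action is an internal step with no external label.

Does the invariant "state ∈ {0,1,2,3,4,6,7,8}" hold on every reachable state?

Safe = {0,1,2,3,4,6,7,8}
Reach set: {0,1,2,3,4,6,7,8}
  0: safe
  1: safe
  2: safe
  3: safe
  4: safe
  6: safe
  7: safe
  8: safe

Answer: INVARIANT HOLDS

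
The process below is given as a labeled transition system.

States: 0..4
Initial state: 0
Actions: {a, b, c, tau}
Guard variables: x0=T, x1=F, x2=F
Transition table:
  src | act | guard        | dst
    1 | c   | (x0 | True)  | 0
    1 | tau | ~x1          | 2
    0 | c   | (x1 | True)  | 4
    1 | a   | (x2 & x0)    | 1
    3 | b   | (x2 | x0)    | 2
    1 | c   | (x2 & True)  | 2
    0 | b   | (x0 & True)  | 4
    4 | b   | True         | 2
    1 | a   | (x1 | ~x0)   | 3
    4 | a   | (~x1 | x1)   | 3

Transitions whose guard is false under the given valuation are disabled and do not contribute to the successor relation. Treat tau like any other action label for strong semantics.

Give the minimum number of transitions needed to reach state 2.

Layered search for 2:
  Layer 0: {0}
  Layer 1: {4}
  Layer 2: {2,3}
2 enters at depth 2; path b·b

Answer: 2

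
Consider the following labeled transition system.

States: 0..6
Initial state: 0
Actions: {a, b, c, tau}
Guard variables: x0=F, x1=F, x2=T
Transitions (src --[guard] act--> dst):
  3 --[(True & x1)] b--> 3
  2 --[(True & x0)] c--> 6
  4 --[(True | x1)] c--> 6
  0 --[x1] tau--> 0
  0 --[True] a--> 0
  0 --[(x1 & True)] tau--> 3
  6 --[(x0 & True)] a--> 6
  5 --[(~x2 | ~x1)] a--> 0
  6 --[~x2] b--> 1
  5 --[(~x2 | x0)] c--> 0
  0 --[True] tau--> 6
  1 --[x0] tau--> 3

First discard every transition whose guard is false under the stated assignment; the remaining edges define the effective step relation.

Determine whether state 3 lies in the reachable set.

Answer: UNREACHABLE

Working:
4 transition(s) survive guard evaluation.
L0 = {0}
L1 = {6}  now seen {0,6}
Reach set: {0,6}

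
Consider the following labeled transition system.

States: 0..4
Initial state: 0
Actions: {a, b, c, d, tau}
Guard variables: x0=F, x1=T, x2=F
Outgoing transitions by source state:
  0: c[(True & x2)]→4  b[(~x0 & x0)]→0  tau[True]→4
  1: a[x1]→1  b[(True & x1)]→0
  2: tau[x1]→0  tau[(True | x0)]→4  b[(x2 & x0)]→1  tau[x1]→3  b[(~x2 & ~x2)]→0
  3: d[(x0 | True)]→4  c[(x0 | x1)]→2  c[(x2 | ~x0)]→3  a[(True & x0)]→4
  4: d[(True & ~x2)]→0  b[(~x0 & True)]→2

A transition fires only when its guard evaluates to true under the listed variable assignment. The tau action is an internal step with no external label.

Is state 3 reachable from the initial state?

After dropping false guards: 12 live edges.
Layer 0: {0}
Layer 1: {4}  cumulative {0,4}
Layer 2: {2}  cumulative {0,2,4}
Layer 3: {3}  cumulative {0,2,3,4}
R = {0,2,3,4}
Path to 3: tau·b·tau

Answer: REACHABLE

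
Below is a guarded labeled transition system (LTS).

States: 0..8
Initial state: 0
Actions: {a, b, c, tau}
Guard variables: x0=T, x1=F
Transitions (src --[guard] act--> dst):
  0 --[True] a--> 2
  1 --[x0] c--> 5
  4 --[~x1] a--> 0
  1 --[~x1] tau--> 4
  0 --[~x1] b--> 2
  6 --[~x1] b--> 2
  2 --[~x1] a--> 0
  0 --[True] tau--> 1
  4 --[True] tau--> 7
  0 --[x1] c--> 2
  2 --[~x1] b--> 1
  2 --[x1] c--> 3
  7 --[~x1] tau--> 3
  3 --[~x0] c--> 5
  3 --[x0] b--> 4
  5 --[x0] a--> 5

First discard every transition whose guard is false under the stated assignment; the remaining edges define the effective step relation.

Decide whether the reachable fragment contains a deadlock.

Reachable = {0,1,2,3,4,5,7}
  0: a→2  b→2  tau→1  [deg 3]
  1: c→5  tau→4  [deg 2]
  2: a→0  b→1  [deg 2]
  3: b→4  [deg 1]
  4: a→0  tau→7  [deg 2]
  5: a→5  [deg 1]
  7: tau→3  [deg 1]

Answer: DEADLOCK-FREE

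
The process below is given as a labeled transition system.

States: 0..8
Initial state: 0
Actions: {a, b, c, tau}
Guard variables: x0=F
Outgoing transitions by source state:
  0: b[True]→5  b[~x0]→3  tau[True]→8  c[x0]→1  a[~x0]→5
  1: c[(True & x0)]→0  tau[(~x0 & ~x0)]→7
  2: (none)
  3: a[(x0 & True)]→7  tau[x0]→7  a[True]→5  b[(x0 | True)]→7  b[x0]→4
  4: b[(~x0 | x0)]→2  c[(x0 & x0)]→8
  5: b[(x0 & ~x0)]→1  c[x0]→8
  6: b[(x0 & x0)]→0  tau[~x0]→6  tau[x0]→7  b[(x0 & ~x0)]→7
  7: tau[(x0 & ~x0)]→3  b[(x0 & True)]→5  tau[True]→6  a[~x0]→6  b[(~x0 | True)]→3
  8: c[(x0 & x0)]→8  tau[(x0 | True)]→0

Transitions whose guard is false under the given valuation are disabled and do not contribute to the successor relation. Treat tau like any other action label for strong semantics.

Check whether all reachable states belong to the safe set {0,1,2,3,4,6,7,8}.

Inv-set: {0,1,2,3,4,6,7,8}
R = {0,3,5,6,7,8}
  0: ✓
  3: ✓
  5: outside
  6: ✓
  7: ✓
  8: ✓
counterexample path to 5: b

Answer: INVARIANT VIOLATED at state 5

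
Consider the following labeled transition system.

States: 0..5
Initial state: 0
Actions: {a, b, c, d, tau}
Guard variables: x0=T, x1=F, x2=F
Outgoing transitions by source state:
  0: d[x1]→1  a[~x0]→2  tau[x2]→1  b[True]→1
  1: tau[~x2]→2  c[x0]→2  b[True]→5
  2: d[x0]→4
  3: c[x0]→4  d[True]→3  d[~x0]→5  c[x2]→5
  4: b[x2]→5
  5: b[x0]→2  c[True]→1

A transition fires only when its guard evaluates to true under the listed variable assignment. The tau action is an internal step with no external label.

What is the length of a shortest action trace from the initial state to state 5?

Breadth-first toward 5:
  depth 0: {0}
  depth 1: {1}
  depth 2: {2,5}
depth(5)=2, e.g. b·b

Answer: 2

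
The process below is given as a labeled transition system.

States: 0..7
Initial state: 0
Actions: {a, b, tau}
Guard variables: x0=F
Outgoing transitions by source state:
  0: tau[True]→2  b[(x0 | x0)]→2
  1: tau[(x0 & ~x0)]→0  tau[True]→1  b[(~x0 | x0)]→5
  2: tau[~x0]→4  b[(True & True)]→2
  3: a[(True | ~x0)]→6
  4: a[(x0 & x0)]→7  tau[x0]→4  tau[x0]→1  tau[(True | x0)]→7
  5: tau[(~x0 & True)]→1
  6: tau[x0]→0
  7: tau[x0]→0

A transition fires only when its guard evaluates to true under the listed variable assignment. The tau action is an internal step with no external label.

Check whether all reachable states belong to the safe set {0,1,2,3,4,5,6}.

Inv-set: {0,1,2,3,4,5,6}
R = {0,2,4,7}
  0: ok
  2: ok
  4: ok
  7: VIOLATES
counterexample path to 7: tau·tau·tau

Answer: INVARIANT VIOLATED at state 7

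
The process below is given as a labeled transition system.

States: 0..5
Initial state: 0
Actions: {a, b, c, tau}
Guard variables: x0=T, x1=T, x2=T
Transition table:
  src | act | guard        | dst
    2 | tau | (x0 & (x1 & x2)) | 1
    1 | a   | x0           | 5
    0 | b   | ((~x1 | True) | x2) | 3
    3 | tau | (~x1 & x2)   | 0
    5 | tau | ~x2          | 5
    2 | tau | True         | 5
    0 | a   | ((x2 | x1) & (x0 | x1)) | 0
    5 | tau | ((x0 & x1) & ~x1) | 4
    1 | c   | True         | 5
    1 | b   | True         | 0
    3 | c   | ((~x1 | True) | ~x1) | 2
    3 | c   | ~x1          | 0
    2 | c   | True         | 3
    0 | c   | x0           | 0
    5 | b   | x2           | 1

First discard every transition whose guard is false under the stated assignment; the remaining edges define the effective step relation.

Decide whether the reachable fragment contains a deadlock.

Answer: DEADLOCK-FREE

Trace:
Reachable = {0,1,2,3,5}
  0: a→0  b→3  c→0  [deg 3]
  1: a→5  b→0  c→5  [deg 3]
  2: c→3  tau→1  tau→5  [deg 3]
  3: c→2  [deg 1]
  5: b→1  [deg 1]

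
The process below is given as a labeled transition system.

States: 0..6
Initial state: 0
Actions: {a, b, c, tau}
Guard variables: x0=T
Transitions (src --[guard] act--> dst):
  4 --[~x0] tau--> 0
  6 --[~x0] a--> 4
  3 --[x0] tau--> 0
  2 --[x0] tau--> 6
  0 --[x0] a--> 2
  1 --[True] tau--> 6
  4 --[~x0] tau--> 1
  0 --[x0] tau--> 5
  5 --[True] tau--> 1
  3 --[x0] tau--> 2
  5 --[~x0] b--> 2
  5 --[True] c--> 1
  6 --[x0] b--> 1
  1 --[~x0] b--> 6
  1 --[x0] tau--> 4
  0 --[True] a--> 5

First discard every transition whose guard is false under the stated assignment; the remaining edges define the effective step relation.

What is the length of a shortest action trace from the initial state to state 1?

Breadth-first toward 1:
  Layer 0: {0}
  Layer 1: {2,5}
  Layer 2: {1,6}
1 enters at depth 2; path a·c

Answer: 2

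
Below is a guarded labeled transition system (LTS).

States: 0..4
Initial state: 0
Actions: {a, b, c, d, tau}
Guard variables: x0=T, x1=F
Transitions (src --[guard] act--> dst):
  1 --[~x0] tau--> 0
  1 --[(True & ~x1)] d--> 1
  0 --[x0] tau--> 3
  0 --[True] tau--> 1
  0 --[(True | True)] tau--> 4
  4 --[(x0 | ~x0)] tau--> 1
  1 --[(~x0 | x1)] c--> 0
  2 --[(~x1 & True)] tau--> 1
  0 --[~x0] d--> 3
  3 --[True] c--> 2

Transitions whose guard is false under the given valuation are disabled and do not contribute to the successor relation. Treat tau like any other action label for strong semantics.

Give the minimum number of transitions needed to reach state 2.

Answer: 2

Trace:
BFS to 2:
  Layer 0: {0}
  Layer 1: {1,3,4}
  Layer 2: {2}
first hit 2 at d=2 via tau·c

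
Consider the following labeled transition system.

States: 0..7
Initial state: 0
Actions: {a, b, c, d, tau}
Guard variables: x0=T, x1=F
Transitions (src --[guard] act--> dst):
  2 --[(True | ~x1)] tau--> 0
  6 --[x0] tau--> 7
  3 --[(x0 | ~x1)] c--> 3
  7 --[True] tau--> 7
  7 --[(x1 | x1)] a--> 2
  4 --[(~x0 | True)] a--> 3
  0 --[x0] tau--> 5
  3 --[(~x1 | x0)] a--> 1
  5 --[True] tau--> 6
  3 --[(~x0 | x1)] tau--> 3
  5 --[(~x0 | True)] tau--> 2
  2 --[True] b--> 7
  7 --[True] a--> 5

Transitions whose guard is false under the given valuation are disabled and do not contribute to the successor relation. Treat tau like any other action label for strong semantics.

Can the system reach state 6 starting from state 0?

Answer: REACHABLE

Trace:
11 transition(s) survive guard evaluation.
L0 = {0}
L1 = {5}  total {0,5}
L2 = {2,6}  total {0,2,5,6}
L3 = {7}  total {0,2,5,6,7}
Reach set: {0,2,5,6,7}
Path to 6: tau·tau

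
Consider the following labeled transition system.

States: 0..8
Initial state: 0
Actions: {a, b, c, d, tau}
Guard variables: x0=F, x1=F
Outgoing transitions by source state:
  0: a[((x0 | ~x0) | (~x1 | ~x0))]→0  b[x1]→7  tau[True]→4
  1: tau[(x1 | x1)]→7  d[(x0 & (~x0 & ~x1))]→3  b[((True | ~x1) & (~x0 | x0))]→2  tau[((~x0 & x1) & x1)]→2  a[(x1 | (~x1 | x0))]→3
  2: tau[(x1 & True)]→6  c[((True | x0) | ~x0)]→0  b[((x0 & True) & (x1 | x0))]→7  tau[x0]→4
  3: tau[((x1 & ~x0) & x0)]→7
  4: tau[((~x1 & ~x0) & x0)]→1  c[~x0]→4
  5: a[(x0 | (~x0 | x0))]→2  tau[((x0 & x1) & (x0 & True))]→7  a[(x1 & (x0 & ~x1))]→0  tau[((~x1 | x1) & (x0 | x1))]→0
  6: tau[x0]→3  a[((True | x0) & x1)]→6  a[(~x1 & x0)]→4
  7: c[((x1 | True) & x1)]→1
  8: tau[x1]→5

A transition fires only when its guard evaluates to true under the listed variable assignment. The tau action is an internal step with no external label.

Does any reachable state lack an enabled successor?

Answer: DEADLOCK-FREE

Analysis:
R = {0,4}
  0: a→0  tau→4  [2 exit(s)]
  4: c→4  [1 exit(s)]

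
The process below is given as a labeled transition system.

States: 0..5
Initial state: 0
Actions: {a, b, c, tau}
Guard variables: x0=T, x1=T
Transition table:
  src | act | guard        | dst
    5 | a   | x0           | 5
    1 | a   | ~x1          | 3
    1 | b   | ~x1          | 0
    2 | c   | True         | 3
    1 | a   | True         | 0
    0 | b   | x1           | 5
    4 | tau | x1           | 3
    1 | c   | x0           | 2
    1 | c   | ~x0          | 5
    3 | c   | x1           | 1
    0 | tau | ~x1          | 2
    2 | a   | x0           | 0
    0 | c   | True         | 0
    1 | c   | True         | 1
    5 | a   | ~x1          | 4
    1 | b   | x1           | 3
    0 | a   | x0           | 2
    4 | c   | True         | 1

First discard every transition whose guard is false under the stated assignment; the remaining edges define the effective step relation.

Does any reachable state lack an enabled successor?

Reach set: {0,1,2,3,5}
  0: a→2  b→5  c→0  [3 out]
  1: a→0  b→3  c→1  c→2  [4 out]
  2: a→0  c→3  [2 out]
  3: c→1  [1 out]
  5: a→5  [1 out]

Answer: DEADLOCK-FREE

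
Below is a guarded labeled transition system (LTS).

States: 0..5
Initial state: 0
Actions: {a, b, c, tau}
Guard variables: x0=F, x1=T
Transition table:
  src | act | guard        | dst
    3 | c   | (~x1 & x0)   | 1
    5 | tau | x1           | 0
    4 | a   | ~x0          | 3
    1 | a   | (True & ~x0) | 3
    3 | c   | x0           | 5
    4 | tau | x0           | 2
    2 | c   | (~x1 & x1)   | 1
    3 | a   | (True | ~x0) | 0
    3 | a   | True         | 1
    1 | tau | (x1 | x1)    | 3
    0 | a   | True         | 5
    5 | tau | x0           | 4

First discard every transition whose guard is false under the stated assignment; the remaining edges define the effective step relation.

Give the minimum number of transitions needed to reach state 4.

BFS to 4:
  L0 = {0}
  L1 = {5}
4 never appears.

Answer: UNREACHABLE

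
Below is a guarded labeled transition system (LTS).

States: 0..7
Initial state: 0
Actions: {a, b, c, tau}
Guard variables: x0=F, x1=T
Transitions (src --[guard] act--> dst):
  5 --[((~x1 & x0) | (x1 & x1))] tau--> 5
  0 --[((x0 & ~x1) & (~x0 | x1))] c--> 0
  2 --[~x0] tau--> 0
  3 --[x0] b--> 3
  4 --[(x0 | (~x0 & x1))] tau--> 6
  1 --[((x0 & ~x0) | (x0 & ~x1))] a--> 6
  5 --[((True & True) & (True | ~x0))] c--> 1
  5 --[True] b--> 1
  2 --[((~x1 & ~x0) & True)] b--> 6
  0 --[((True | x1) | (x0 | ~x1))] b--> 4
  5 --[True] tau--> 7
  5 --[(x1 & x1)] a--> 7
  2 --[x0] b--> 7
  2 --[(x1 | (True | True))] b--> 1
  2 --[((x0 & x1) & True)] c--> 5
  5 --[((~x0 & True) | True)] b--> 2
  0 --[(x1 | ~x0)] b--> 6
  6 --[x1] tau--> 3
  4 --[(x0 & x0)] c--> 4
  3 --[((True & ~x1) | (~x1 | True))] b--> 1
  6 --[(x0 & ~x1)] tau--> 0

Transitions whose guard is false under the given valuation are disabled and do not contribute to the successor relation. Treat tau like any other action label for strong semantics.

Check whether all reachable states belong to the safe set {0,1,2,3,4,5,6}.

Answer: INVARIANT HOLDS

Working:
Allowed set {0,1,2,3,4,5,6}
Reach set: {0,1,3,4,6}
  0: ok
  1: ok
  3: ok
  4: ok
  6: ok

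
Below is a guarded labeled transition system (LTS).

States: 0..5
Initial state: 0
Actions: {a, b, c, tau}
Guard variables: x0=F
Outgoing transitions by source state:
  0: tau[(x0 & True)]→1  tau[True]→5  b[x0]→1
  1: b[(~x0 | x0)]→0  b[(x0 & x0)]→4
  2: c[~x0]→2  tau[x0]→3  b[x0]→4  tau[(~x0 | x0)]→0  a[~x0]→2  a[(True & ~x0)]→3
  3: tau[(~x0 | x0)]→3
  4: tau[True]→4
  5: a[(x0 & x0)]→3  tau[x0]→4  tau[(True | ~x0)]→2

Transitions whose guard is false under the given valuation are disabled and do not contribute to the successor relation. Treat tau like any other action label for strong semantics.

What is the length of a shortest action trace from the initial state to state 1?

Layered search for 1:
  L0 = {0}
  L1 = {5}
  L2 = {2}
  L3 = {3}
1 never appears.

Answer: UNREACHABLE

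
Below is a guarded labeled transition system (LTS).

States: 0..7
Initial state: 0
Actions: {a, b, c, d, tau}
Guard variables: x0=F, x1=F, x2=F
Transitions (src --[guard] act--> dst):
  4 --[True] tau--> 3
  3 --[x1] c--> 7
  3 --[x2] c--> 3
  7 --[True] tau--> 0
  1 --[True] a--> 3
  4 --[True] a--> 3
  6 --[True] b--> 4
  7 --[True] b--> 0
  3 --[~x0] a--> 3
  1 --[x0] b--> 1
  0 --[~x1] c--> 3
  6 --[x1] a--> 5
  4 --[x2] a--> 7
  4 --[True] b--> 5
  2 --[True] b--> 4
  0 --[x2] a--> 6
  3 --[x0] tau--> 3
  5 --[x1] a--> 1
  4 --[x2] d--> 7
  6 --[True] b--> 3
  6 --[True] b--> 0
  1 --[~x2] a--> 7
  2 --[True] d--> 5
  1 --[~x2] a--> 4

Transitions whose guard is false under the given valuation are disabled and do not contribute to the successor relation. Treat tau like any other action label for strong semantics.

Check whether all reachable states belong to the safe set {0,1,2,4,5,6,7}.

Answer: INVARIANT VIOLATED at state 3

Trace:
Inv-set: {0,1,2,4,5,6,7}
Reach set: {0,3}
  0: safe
  3: outside
witness against invariant: c → 3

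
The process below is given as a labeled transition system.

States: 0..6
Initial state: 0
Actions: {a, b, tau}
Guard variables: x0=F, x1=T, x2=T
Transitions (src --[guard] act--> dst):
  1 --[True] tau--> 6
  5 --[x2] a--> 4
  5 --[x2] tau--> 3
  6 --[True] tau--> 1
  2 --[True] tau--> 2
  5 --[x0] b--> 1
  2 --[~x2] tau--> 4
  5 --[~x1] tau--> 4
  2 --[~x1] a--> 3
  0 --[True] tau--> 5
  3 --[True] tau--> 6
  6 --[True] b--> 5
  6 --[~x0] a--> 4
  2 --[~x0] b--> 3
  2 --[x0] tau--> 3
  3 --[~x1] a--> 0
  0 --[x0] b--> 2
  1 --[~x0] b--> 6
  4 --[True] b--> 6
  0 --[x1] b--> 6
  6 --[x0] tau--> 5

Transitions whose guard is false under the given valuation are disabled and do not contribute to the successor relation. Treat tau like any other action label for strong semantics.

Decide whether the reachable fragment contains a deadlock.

Answer: DEADLOCK-FREE

Analysis:
Reach set: {0,1,3,4,5,6}
  0: b→6  tau→5  [2 out]
  1: b→6  tau→6  [2 out]
  3: tau→6  [1 out]
  4: b→6  [1 out]
  5: a→4  tau→3  [2 out]
  6: a→4  b→5  tau→1  [3 out]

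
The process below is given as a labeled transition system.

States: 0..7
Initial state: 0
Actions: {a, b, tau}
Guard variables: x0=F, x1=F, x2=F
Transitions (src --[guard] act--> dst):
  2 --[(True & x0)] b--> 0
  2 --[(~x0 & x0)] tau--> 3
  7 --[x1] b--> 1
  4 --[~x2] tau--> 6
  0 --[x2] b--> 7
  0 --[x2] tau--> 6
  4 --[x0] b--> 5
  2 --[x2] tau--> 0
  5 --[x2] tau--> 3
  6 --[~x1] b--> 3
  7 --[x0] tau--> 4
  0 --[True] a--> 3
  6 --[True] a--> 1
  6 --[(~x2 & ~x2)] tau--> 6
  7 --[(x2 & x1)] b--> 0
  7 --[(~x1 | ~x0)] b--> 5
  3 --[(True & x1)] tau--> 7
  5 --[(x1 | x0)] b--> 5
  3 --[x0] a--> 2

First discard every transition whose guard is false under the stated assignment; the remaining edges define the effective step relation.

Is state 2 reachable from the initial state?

Guard filter leaves 6 enabled edge(s).
L0 = {0}
L1 = {3}  cumulative {0,3}
Reach set: {0,3}

Answer: UNREACHABLE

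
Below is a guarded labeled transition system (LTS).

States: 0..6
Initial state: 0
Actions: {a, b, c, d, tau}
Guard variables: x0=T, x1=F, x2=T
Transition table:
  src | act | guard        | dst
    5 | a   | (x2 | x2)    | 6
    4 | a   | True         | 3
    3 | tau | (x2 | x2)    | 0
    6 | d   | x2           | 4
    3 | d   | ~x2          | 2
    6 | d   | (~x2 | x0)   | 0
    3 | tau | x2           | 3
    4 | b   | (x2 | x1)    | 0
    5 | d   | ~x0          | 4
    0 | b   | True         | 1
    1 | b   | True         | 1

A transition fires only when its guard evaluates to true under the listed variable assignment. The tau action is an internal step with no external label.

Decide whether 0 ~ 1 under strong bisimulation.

Refine partition for ~:
  π0 = {{0,1,2,3,4,5,6}}
  π1 = {{0,1},{2},{3},{4},{5},{6}}
6 equivalence class(es) (converged in 2)
[0]={0,1}  [1]={0,1}

Answer: BISIMILAR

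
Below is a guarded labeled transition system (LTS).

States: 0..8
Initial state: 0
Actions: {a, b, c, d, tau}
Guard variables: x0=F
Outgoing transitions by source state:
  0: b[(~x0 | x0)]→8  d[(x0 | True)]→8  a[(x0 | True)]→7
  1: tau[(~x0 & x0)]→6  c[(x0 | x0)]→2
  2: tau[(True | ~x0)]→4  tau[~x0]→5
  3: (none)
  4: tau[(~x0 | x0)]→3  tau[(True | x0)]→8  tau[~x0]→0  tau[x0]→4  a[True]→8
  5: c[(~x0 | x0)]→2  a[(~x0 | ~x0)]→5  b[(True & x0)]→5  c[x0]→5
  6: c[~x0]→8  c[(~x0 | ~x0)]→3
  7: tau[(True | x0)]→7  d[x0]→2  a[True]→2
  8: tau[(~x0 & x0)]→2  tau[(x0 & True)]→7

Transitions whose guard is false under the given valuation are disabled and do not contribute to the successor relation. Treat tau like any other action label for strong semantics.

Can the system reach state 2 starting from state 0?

15 transition(s) survive guard evaluation.
L0 = {0}
L1 = {7,8}  cumulative {0,7,8}
L2 = {2}  cumulative {0,2,7,8}
L3 = {4,5}  cumulative {0,2,4,5,7,8}
L4 = {3}  cumulative {0,2,3,4,5,7,8}
Reachable = {0,2,3,4,5,7,8}
Path to 2: a·a

Answer: REACHABLE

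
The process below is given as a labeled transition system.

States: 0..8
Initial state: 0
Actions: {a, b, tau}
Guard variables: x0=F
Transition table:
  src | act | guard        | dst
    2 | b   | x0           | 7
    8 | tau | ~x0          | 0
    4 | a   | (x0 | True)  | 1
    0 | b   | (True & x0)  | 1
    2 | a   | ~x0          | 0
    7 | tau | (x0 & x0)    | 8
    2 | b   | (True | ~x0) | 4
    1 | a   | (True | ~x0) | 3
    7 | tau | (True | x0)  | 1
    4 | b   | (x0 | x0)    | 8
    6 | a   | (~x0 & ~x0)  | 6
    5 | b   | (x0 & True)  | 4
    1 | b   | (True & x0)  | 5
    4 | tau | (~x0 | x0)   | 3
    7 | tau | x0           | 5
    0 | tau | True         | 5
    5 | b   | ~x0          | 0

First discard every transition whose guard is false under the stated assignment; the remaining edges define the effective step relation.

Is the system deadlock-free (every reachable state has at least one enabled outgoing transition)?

Answer: DEADLOCK-FREE

Trace:
R = {0,5}
  0: tau→5  [1 exit(s)]
  5: b→0  [1 exit(s)]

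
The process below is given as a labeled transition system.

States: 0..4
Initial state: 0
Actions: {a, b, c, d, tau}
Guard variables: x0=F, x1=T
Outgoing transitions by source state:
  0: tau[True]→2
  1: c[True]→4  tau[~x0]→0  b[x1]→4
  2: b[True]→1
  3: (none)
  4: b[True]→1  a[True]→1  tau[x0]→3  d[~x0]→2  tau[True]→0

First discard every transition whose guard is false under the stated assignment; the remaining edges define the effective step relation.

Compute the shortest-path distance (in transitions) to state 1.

BFS to 1:
  Layer 0: {0}
  Layer 1: {2}
  Layer 2: {1}
first hit 1 at d=2 via tau·b

Answer: 2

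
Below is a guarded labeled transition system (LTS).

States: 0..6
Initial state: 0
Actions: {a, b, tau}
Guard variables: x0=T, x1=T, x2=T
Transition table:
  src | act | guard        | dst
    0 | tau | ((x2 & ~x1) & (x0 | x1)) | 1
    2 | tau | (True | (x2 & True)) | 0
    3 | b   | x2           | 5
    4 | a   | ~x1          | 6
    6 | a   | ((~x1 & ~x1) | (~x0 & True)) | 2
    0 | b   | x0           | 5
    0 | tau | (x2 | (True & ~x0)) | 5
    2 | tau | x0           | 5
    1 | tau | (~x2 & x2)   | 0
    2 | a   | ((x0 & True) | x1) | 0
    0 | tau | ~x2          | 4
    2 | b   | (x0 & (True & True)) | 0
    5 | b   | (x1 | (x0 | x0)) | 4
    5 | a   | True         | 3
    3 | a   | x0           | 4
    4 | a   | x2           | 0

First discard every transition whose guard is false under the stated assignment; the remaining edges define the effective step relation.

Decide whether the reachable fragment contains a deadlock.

Answer: DEADLOCK-FREE

Trace:
Reachable = {0,3,4,5}
  0: b→5  tau→5  [deg 2]
  3: a→4  b→5  [deg 2]
  4: a→0  [deg 1]
  5: a→3  b→4  [deg 2]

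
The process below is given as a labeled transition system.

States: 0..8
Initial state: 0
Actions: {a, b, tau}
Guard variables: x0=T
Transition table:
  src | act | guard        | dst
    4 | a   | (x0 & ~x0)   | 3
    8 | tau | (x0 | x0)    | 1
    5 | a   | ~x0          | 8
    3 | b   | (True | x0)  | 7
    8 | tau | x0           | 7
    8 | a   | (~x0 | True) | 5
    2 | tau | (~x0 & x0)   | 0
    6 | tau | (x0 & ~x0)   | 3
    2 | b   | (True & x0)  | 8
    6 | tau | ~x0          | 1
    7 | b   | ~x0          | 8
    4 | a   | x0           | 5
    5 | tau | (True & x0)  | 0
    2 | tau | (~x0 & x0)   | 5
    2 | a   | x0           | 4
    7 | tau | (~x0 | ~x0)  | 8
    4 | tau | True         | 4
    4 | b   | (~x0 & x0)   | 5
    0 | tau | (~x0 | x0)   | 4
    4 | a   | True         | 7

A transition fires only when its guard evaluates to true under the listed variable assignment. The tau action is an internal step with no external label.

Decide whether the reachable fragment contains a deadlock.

Reachable = {0,4,5,7}
  0: tau→4  [1 out]
  4: a→5  a→7  tau→4  [3 out]
  5: tau→0  [1 out]
  7: ∅  [deadlock]
Path to 7: tau·a

Answer: DEADLOCK at state 7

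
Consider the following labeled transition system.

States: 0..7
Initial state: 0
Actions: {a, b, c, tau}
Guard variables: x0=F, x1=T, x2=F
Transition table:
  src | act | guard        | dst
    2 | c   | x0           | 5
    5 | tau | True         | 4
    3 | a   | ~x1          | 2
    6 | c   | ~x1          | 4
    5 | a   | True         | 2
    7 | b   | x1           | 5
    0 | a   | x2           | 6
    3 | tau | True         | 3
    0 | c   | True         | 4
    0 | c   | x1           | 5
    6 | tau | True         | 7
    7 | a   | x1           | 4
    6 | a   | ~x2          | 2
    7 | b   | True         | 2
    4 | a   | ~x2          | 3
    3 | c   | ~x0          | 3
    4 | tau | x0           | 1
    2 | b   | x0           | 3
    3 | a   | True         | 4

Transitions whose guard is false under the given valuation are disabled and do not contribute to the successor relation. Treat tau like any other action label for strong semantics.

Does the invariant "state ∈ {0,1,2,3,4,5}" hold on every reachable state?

Safe = {0,1,2,3,4,5}
Reachable = {0,2,3,4,5}
  0: ok
  2: ok
  3: ok
  4: ok
  5: ok

Answer: INVARIANT HOLDS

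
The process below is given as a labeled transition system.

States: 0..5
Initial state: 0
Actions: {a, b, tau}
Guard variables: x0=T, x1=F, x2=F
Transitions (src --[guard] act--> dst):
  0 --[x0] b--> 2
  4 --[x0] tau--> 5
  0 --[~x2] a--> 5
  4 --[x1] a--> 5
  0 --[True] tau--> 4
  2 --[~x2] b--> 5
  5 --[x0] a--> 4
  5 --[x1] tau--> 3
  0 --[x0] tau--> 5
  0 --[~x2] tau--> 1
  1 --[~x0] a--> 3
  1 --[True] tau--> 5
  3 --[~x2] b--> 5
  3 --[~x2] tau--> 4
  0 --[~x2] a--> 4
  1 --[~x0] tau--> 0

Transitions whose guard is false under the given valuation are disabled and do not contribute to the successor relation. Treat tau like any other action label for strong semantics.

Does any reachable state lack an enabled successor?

R = {0,1,2,4,5}
  0: a→4  a→5  b→2  tau→1  tau→4  tau→5  [deg 6]
  1: tau→5  [deg 1]
  2: b→5  [deg 1]
  4: tau→5  [deg 1]
  5: a→4  [deg 1]

Answer: DEADLOCK-FREE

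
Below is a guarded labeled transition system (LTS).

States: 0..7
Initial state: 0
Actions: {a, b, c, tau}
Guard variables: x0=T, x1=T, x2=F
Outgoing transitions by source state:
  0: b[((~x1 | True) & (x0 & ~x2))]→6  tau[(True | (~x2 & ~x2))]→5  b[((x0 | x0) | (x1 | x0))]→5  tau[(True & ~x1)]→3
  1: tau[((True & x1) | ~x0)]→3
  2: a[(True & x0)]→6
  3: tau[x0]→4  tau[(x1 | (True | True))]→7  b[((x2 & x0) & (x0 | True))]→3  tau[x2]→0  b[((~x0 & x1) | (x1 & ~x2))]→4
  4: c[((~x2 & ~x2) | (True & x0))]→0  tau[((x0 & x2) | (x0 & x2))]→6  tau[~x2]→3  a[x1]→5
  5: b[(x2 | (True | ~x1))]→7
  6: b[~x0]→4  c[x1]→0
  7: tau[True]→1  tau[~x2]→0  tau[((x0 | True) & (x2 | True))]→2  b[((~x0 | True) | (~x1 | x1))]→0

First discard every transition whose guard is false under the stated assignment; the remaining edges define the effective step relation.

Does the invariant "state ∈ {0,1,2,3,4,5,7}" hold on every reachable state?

Answer: INVARIANT VIOLATED at state 6

Trace:
Inv-set: {0,1,2,3,4,5,7}
Reach set: {0,1,2,3,4,5,6,7}
  0: ✓
  1: ✓
  2: ✓
  3: ✓
  4: ✓
  5: ✓
  6: VIOLATES
  7: ✓
reach 6 via b — violates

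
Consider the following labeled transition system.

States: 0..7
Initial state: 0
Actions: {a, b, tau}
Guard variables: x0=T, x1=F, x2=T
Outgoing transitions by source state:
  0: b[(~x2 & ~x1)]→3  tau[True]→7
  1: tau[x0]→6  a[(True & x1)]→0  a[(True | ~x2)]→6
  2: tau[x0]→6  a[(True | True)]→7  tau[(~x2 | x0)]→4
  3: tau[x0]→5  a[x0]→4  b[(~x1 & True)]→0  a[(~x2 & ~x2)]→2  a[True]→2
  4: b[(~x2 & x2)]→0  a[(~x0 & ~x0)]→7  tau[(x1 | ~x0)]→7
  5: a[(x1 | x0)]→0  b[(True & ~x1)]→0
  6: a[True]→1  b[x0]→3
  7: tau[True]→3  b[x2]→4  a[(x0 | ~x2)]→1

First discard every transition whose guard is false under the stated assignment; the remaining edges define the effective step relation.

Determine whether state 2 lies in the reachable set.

Guard filter leaves 17 enabled edge(s).
L0 = {0}
L1 = {7}  now seen {0,7}
L2 = {1,3,4}  now seen {0,1,3,4,7}
L3 = {2,5,6}  now seen {0,1,2,3,4,5,6,7}
Reachable = {0,1,2,3,4,5,6,7}
witness 2: tau·tau·a

Answer: REACHABLE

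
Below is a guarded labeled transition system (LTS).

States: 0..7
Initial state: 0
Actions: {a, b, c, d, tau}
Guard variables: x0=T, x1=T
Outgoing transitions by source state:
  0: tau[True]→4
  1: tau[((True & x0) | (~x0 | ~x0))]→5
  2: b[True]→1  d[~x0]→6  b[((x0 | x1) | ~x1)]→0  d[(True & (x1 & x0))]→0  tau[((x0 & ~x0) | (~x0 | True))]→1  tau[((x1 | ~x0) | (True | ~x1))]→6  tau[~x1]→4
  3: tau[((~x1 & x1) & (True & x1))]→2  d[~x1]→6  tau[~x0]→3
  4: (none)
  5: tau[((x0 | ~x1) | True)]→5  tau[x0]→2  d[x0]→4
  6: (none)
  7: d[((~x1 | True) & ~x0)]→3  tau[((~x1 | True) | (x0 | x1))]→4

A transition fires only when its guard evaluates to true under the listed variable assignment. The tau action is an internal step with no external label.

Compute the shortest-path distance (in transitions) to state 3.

Answer: UNREACHABLE

Analysis:
BFS to 3:
  Layer 0: {0}
  Layer 1: {4}
3 never appears.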